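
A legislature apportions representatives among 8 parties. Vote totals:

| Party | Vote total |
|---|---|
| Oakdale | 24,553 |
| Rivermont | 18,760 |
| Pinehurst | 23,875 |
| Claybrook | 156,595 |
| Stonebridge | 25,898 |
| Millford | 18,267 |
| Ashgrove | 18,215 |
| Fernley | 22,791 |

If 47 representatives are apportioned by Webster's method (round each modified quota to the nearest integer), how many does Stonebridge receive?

Standard divisor 308954/47 ≈ 6573.489; standard quotas: Oakdale 3.735, Rivermont 2.854, Pinehurst 3.632, Claybrook 23.822, Stonebridge 3.940, Millford 2.779, Ashgrove 2.771, Fernley 3.467.
Rounding to the nearest integer gives 4, 3, 4, 24, 4, 3, 3, 3 = 48 seats, so the divisor must be adjusted.
With modified divisor 6700: modified quotas Oakdale 3.665, Rivermont 2.800, Pinehurst 3.563, Claybrook 23.372, Stonebridge 3.865, Millford 2.726, Ashgrove 2.719, Fernley 3.402.
Rounding to the nearest integer: Oakdale 4, Rivermont 3, Pinehurst 4, Claybrook 23, Stonebridge 4, Millford 3, Ashgrove 3, Fernley 3 (total 47).
Stonebridge receives 4.

4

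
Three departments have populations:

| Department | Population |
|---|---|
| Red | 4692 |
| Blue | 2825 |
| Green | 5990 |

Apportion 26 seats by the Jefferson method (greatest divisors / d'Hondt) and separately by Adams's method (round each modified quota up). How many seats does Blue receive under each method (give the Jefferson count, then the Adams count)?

Jefferson: Red 9, Blue 5, Green 12.
Adams: Red 9, Blue 6, Green 11.
Blue gets 5 under Jefferson and 6 under Adams.

5 and 6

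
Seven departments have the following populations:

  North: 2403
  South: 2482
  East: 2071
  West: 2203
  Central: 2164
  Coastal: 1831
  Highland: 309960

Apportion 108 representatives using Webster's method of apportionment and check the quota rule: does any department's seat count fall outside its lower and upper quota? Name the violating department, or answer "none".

Standard quotas: North 0.803, South 0.830, East 0.692, West 0.736, Central 0.723, Coastal 0.612, Highland 103.603.
Webster allocation: North 1, South 1, East 1, West 1, Central 1, Coastal 1, Highland 102.
Highland has quota 103.603 (lower 103, upper 104) but receives 102 — outside the quota interval.

Highland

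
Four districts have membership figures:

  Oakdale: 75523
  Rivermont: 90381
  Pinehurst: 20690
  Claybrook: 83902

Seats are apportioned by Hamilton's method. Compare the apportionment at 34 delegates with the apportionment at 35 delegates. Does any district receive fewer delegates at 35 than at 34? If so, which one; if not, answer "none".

At 34 seats: Oakdale 9, Rivermont 11, Pinehurst 3, Claybrook 11.
At 35 seats: Oakdale 10, Rivermont 12, Pinehurst 2, Claybrook 11.
Pinehurst drops from 3 to 2.

Pinehurst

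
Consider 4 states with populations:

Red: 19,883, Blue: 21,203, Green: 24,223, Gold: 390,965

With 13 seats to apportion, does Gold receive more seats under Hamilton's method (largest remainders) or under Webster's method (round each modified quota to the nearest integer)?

Hamilton

Hamilton: Red 0, Blue 1, Green 1, Gold 11.
Webster: Red 1, Blue 1, Green 1, Gold 10.
Gold gets 11 under Hamilton and 10 under Webster.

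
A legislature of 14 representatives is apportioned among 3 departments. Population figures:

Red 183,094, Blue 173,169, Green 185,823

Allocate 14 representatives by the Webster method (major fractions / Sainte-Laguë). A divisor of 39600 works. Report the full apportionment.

Red: 5; Blue: 4; Green: 5

With modified divisor 39600: modified quotas Red 4.624, Blue 4.373, Green 4.692.
Rounding to the nearest integer: Red 5, Blue 4, Green 5 (total 14).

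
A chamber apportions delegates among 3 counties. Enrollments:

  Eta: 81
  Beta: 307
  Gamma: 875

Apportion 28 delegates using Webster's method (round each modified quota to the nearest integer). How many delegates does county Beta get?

7

Standard divisor 1263/28 ≈ 45.107; standard quotas: Eta 1.796, Beta 6.806, Gamma 19.398.
Rounding to the nearest integer gives Eta 2, Beta 7, Gamma 19 — total 28, matching the house size, so no adjustment is needed.
Beta receives 7.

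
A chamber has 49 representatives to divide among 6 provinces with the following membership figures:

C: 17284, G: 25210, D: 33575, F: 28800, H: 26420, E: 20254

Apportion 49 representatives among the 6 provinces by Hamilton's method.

Total 151543; standard divisor 151543/49 ≈ 3092.714.
Standard quotas: C 5.5886, G 8.1514, D 10.8562, F 9.3122, H 8.5427, E 6.5489.
Lower quotas: C 5, G 8, D 10, F 9, H 8, E 6 (sum 46, leaving 3 seats).
Remainders in descending order: D 0.8562, C 0.5886, E 0.5489, H 0.5427, F 0.3122, G 0.1514.
The surplus seats go to D, C, E.

C 6; G 8; D 11; F 9; H 8; E 7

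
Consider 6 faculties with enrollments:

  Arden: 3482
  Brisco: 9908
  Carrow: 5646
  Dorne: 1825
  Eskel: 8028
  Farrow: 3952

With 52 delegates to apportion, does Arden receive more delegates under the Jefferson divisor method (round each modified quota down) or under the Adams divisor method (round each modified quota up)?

Adams

Jefferson: Arden 5, Brisco 16, Carrow 9, Dorne 3, Eskel 13, Farrow 6.
Adams: Arden 6, Brisco 15, Carrow 9, Dorne 3, Eskel 13, Farrow 6.
Arden gets 5 under Jefferson and 6 under Adams.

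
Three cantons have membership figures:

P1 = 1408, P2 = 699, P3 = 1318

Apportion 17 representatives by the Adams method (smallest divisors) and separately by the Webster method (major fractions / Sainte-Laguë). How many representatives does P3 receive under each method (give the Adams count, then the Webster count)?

6 and 7

Adams: P1 7, P2 4, P3 6.
Webster: P1 7, P2 3, P3 7.
P3 gets 6 under Adams and 7 under Webster.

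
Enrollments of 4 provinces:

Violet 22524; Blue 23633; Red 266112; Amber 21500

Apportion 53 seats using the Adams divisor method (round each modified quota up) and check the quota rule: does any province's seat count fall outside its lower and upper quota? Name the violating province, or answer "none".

Standard quotas: Violet 3.577, Blue 3.753, Red 42.257, Amber 3.414.
Adams allocation: Violet 4, Blue 4, Red 41, Amber 4.
Red has quota 42.257 (lower 42, upper 43) but receives 41 — outside the quota interval.

Red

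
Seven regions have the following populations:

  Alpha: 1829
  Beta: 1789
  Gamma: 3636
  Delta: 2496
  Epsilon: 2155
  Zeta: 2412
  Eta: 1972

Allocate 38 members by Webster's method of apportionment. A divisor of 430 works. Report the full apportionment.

Alpha=4, Beta=4, Gamma=8, Delta=6, Epsilon=5, Zeta=6, Eta=5

With modified divisor 430: modified quotas Alpha 4.253, Beta 4.160, Gamma 8.456, Delta 5.805, Epsilon 5.012, Zeta 5.609, Eta 4.586.
Rounding to the nearest integer: Alpha 4, Beta 4, Gamma 8, Delta 6, Epsilon 5, Zeta 6, Eta 5 (total 38).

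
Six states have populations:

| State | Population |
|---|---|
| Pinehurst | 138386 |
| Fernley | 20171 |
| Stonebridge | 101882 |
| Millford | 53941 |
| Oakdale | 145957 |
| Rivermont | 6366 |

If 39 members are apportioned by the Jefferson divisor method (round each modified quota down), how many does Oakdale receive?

Standard divisor 466703/39 ≈ 11966.744; standard quotas: Pinehurst 11.564, Fernley 1.686, Stonebridge 8.514, Millford 4.508, Oakdale 12.197, Rivermont 0.532.
Rounding down gives 11, 1, 8, 4, 12, 0 = 36 seats, so the divisor must be adjusted.
With modified divisor 11000: modified quotas Pinehurst 12.581, Fernley 1.834, Stonebridge 9.262, Millford 4.904, Oakdale 13.269, Rivermont 0.579.
Rounding down: Pinehurst 12, Fernley 1, Stonebridge 9, Millford 4, Oakdale 13, Rivermont 0 (total 39).
Oakdale receives 13.

13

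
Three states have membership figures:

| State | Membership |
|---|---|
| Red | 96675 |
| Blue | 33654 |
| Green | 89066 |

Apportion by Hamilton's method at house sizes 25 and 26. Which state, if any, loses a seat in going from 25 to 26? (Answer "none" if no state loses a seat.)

none

At 25 seats: Red 11, Blue 4, Green 10.
At 26 seats: Red 11, Blue 4, Green 11.
No state's allocation decreased.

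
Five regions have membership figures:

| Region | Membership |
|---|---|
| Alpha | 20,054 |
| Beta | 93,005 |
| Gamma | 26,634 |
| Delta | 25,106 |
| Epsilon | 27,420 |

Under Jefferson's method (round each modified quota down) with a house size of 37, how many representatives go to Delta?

5

Standard divisor 192219/37 ≈ 5195.108; standard quotas: Alpha 3.860, Beta 17.902, Gamma 5.127, Delta 4.833, Epsilon 5.278.
Rounding down gives 3, 17, 5, 4, 5 = 34 seats, so the divisor must be adjusted.
With modified divisor 4950: modified quotas Alpha 4.051, Beta 18.789, Gamma 5.381, Delta 5.072, Epsilon 5.539.
Rounding down: Alpha 4, Beta 18, Gamma 5, Delta 5, Epsilon 5 (total 37).
Delta receives 5.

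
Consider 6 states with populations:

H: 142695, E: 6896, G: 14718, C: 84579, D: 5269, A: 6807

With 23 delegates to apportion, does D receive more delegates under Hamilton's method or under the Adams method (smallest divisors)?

Hamilton: H 13, E 1, G 1, C 7, D 0, A 1.
Adams: H 11, E 1, G 2, C 7, D 1, A 1.
D gets 0 under Hamilton and 1 under Adams.

Adams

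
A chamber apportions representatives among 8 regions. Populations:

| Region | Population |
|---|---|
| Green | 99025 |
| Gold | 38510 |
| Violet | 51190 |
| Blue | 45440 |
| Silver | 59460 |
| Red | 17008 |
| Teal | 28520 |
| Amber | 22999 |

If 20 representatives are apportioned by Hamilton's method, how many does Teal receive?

Total 362152; standard divisor 362152/20 ≈ 18107.6.
Standard quotas: Green 5.4687, Gold 2.1267, Violet 2.8270, Blue 2.5094, Silver 3.2837, Red 0.9393, Teal 1.5750, Amber 1.2701.
Lower quotas: Green 5, Gold 2, Violet 2, Blue 2, Silver 3, Red 0, Teal 1, Amber 1 (sum 16, leaving 4 seats).
Remainders in descending order: Red 0.9393, Violet 0.8270, Teal 0.5750, Blue 0.5094, Green 0.4687, Silver 0.2837, Amber 0.2701, Gold 0.1267.
The surplus seats go to Red, Violet, Teal, Blue.
Teal receives 2.

2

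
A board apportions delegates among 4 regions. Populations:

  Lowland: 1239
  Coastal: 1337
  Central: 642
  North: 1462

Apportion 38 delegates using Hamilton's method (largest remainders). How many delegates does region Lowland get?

10

Total 4680; standard divisor 4680/38 ≈ 123.158.
Standard quotas: Lowland 10.060, Coastal 10.856, Central 5.213, North 11.871.
Lower quotas: Lowland 10, Coastal 10, Central 5, North 11 (sum 36, leaving 2 seats).
Remainders in descending order: North 0.871, Coastal 0.856, Central 0.213, Lowland 0.060.
The surplus seats go to North, Coastal.
Lowland receives 10.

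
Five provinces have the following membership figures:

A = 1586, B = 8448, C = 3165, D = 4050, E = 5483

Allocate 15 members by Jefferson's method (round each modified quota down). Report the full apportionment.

Standard divisor 22732/15 ≈ 1515.467; standard quotas: A 1.047, B 5.575, C 2.088, D 2.672, E 3.618.
Rounding down gives 1, 5, 2, 2, 3 = 13 seats, so the divisor must be adjusted.
With modified divisor 1360: modified quotas A 1.166, B 6.212, C 2.327, D 2.978, E 4.032.
Rounding down: A 1, B 6, C 2, D 2, E 4 (total 15).

A: 1; B: 6; C: 2; D: 2; E: 4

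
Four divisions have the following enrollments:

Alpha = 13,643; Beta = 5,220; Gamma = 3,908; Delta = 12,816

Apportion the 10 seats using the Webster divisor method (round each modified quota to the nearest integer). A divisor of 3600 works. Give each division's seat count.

With modified divisor 3600: modified quotas Alpha 3.790, Beta 1.450, Gamma 1.086, Delta 3.560.
Rounding to the nearest integer: Alpha 4, Beta 1, Gamma 1, Delta 4 (total 10).

Alpha 4; Beta 1; Gamma 1; Delta 4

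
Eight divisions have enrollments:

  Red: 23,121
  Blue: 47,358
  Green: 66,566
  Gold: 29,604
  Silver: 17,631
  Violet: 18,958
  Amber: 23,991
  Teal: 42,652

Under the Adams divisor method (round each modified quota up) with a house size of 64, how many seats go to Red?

Standard divisor 269881/64 ≈ 4216.891; standard quotas: Red 5.483, Blue 11.231, Green 15.786, Gold 7.020, Silver 4.181, Violet 4.496, Amber 5.689, Teal 10.115.
Rounding up gives 6, 12, 16, 8, 5, 5, 6, 11 = 69 seats, so the divisor must be adjusted.
With modified divisor 4500: modified quotas Red 5.138, Blue 10.524, Green 14.792, Gold 6.579, Silver 3.918, Violet 4.213, Amber 5.331, Teal 9.478.
Rounding up: Red 6, Blue 11, Green 15, Gold 7, Silver 4, Violet 5, Amber 6, Teal 10 (total 64).
Red receives 6.

6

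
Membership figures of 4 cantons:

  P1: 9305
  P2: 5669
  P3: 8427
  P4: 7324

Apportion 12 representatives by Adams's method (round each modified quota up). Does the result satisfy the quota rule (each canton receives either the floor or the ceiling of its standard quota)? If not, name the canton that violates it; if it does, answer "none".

none

Standard quotas: P1 3.634, P2 2.214, P3 3.291, P4 2.860.
Adams allocation: P1 4, P2 2, P3 3, P4 3.
Every allocation lies between the lower and upper quota.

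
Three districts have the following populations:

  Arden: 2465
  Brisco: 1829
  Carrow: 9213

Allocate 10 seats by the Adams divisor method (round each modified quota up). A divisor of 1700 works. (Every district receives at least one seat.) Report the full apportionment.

With modified divisor 1700: modified quotas Arden 1.450, Brisco 1.076, Carrow 5.419.
Rounding up: Arden 2, Brisco 2, Carrow 6 (total 10).

Arden: 2, Brisco: 2, Carrow: 6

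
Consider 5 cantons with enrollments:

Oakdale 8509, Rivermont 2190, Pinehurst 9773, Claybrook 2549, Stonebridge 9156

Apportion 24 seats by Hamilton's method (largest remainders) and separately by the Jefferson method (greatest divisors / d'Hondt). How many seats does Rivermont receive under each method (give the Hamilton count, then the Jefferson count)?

Hamilton: Oakdale 6, Rivermont 2, Pinehurst 7, Claybrook 2, Stonebridge 7.
Jefferson: Oakdale 6, Rivermont 1, Pinehurst 8, Claybrook 2, Stonebridge 7.
Rivermont gets 2 under Hamilton and 1 under Jefferson.

2 and 1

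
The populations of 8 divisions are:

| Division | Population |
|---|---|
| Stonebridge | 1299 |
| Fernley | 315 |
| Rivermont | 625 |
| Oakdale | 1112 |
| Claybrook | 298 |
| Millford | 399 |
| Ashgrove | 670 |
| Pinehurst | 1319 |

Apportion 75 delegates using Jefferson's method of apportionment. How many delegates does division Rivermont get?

Standard divisor 6037/75 ≈ 80.493; standard quotas: Stonebridge 16.138, Fernley 3.913, Rivermont 7.765, Oakdale 13.815, Claybrook 3.702, Millford 4.957, Ashgrove 8.324, Pinehurst 16.386.
Rounding down gives 16, 3, 7, 13, 3, 4, 8, 16 = 70 seats, so the divisor must be adjusted.
With modified divisor 77: modified quotas Stonebridge 16.870, Fernley 4.091, Rivermont 8.117, Oakdale 14.442, Claybrook 3.870, Millford 5.182, Ashgrove 8.701, Pinehurst 17.130.
Rounding down: Stonebridge 16, Fernley 4, Rivermont 8, Oakdale 14, Claybrook 3, Millford 5, Ashgrove 8, Pinehurst 17 (total 75).
Rivermont receives 8.

8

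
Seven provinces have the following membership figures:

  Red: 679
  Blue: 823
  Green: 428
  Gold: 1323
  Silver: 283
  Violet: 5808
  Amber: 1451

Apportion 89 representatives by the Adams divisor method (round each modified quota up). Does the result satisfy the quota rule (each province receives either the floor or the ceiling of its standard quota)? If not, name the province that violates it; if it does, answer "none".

Standard quotas: Red 5.598, Blue 6.785, Green 3.529, Gold 10.908, Silver 2.333, Violet 47.884, Amber 11.963.
Adams allocation: Red 6, Blue 7, Green 4, Gold 11, Silver 3, Violet 46, Amber 12.
Violet has quota 47.884 (lower 47, upper 48) but receives 46 — outside the quota interval.

Violet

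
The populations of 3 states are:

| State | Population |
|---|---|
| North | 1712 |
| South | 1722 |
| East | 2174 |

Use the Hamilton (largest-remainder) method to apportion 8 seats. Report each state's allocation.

Total 5608; standard divisor 5608/8 = 701.
Standard quotas: North 2.442, South 2.456, East 3.101.
Lower quotas: North 2, South 2, East 3 (sum 7, leaving 1 seat).
Remainders in descending order: South 0.456, North 0.442, East 0.101.
The surplus seat goes to South.

North: 2, South: 3, East: 3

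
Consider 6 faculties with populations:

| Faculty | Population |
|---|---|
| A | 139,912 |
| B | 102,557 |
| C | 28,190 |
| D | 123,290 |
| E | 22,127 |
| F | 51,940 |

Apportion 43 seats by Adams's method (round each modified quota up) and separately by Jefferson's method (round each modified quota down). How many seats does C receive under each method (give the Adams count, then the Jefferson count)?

3 and 2

Adams: A 13, B 9, C 3, D 11, E 2, F 5.
Jefferson: A 13, B 9, C 2, D 12, E 2, F 5.
C gets 3 under Adams and 2 under Jefferson.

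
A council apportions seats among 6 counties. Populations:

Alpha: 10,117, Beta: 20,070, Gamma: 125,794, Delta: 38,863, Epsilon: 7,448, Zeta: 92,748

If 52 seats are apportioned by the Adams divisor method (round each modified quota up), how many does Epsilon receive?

2

Standard divisor 295040/52 ≈ 5673.846; standard quotas: Alpha 1.783, Beta 3.537, Gamma 22.171, Delta 6.849, Epsilon 1.313, Zeta 16.347.
Rounding up gives 2, 4, 23, 7, 2, 17 = 55 seats, so the divisor must be adjusted.
With modified divisor 6100: modified quotas Alpha 1.659, Beta 3.290, Gamma 20.622, Delta 6.371, Epsilon 1.221, Zeta 15.205.
Rounding up: Alpha 2, Beta 4, Gamma 21, Delta 7, Epsilon 2, Zeta 16 (total 52).
Epsilon receives 2.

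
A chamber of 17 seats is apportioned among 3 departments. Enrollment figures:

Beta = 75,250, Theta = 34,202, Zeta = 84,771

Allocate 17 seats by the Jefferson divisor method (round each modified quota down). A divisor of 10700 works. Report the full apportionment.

Beta=7; Theta=3; Zeta=7

With modified divisor 10700: modified quotas Beta 7.033, Theta 3.196, Zeta 7.923.
Rounding down: Beta 7, Theta 3, Zeta 7 (total 17).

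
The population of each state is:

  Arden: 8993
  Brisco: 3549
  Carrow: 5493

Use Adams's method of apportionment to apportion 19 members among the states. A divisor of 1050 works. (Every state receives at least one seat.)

With modified divisor 1050: modified quotas Arden 8.565, Brisco 3.380, Carrow 5.231.
Rounding up: Arden 9, Brisco 4, Carrow 6 (total 19).

Arden: 9, Brisco: 4, Carrow: 6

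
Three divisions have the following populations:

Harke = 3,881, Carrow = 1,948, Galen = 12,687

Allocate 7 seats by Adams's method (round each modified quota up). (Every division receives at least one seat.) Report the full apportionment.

Standard divisor 18516/7 ≈ 2645.143; standard quotas: Harke 1.467, Carrow 0.736, Galen 4.796.
Rounding up gives 2, 1, 5 = 8 seats, so the divisor must be adjusted.
With modified divisor 3500: modified quotas Harke 1.109, Carrow 0.557, Galen 3.625.
Rounding up: Harke 2, Carrow 1, Galen 4 (total 7).

Harke: 2; Carrow: 1; Galen: 4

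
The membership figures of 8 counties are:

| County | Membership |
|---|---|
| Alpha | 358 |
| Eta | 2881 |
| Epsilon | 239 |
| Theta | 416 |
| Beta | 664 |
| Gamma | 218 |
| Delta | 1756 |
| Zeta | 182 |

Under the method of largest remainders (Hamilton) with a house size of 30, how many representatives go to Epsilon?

1

Total 6714; standard divisor 6714/30 ≈ 223.8.
Standard quotas: Alpha 1.600, Eta 12.873, Epsilon 1.068, Theta 1.859, Beta 2.967, Gamma 0.974, Delta 7.846, Zeta 0.813.
Lower quotas: Alpha 1, Eta 12, Epsilon 1, Theta 1, Beta 2, Gamma 0, Delta 7, Zeta 0 (sum 24, leaving 6 seats).
Remainders in descending order: Gamma 0.974, Beta 0.967, Eta 0.873, Theta 0.859, Delta 0.846, Zeta 0.813, Alpha 0.600, Epsilon 0.068.
Largest remainders: Gamma, Beta, Eta, Theta, Delta, Zeta receive the extra seats.
Epsilon receives 1.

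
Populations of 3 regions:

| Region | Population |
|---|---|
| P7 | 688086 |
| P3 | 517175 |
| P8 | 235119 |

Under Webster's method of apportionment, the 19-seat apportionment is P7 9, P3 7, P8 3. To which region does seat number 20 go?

Priority for the next seat is population ÷ (current seats + 0.5).
Priorities: P7 72430.105, P3 68956.667, P8 67176.857.
Highest priority: P7.

P7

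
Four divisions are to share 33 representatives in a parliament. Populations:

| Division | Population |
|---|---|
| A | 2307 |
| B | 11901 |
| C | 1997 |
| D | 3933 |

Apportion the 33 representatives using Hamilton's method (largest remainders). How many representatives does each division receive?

The standard divisor is 20138/33 ≈ 610.242.
Standard quotas: A 3.7805, B 19.5021, C 3.2725, D 6.4450.
Lower quotas: A 3, B 19, C 3, D 6 (sum 31, leaving 2 seats).
Remainders in descending order: A 0.7805, B 0.5021, D 0.4450, C 0.2725.
The surplus seats go to A, B.

A 4, B 20, C 3, D 6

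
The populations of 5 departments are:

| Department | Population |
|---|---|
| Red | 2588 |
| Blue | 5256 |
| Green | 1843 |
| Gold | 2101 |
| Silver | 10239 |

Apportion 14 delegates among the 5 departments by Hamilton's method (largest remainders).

Red=2, Blue=3, Green=1, Gold=1, Silver=7

The standard divisor is 22027/14 ≈ 1573.357.
Standard quotas: Red 1.6449, Blue 3.3406, Green 1.1714, Gold 1.3354, Silver 6.5077.
Lower quotas: Red 1, Blue 3, Green 1, Gold 1, Silver 6 (sum 12, leaving 2 seats).
Remainders in descending order: Red 0.6449, Silver 0.5077, Blue 0.3406, Gold 0.3354, Green 0.1714.
Largest remainders: Red, Silver receive the extra seats.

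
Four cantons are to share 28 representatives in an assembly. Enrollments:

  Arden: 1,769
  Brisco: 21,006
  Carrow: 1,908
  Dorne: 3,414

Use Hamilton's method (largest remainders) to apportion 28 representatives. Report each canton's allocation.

Standard divisor: 28097 ÷ 28 ≈ 1003.464.
Standard quotas: Arden 1.7629, Brisco 20.9335, Carrow 1.9014, Dorne 3.4022.
Lower quotas: Arden 1, Brisco 20, Carrow 1, Dorne 3 (sum 25, leaving 3 seats).
Remainders in descending order: Brisco 0.9335, Carrow 0.9014, Arden 0.7629, Dorne 0.4022.
Largest remainders: Brisco, Carrow, Arden receive the extra seats.

Arden=2, Brisco=21, Carrow=2, Dorne=3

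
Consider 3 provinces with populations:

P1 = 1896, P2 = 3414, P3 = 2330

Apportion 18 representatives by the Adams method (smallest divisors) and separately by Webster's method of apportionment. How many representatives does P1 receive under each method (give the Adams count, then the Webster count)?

5 and 4

Adams: P1 5, P2 8, P3 5.
Webster: P1 4, P2 8, P3 6.
P1 gets 5 under Adams and 4 under Webster.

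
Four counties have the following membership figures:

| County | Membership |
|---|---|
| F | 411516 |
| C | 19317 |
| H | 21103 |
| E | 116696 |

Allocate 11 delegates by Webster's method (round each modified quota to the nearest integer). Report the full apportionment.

Standard divisor 568632/11 ≈ 51693.818; standard quotas: F 7.961, C 0.374, H 0.408, E 2.257.
Rounding to the nearest integer gives 8, 0, 0, 2 = 10 seats, so the divisor must be adjusted.
With modified divisor 47500: modified quotas F 8.663, C 0.407, H 0.444, E 2.457.
Rounding to the nearest integer: F 9, C 0, H 0, E 2 (total 11).

F=9, C=0, H=0, E=2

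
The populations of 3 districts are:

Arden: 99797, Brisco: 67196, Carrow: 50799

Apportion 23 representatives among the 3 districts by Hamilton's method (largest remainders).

Arden=11; Brisco=7; Carrow=5

Total 217792; standard divisor 217792/23 ≈ 9469.217.
Standard quotas: Arden 10.5391, Brisco 7.0963, Carrow 5.3646.
Lower quotas: Arden 10, Brisco 7, Carrow 5 (sum 22, leaving 1 seat).
Remainders in descending order: Arden 0.5391, Carrow 0.3646, Brisco 0.0963.
Largest remainder: Arden receives the extra seat.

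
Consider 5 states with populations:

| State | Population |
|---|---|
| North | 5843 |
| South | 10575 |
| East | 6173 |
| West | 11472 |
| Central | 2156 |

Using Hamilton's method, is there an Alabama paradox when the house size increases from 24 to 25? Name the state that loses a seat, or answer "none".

At 24 seats: North 4, South 7, East 4, West 8, Central 1.
At 25 seats: North 4, South 7, East 4, West 8, Central 2.
No state's allocation decreased.

none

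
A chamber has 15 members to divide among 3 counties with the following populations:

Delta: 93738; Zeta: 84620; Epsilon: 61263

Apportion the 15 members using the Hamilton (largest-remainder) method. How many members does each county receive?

The standard divisor is 239621/15 ≈ 15974.733.
Standard quotas: Delta 5.8679, Zeta 5.2971, Epsilon 3.8350.
Lower quotas: Delta 5, Zeta 5, Epsilon 3 (sum 13, leaving 2 seats).
Remainders in descending order: Delta 0.8679, Epsilon 0.8350, Zeta 0.2971.
The surplus seats go to Delta, Epsilon.

Delta=6, Zeta=5, Epsilon=4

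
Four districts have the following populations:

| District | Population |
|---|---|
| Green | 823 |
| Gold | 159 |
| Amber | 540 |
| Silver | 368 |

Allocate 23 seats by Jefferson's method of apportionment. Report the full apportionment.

Green 10, Gold 2, Amber 7, Silver 4

Standard divisor 1890/23 ≈ 82.174; standard quotas: Green 10.015, Gold 1.935, Amber 6.571, Silver 4.478.
Rounding down gives 10, 1, 6, 4 = 21 seats, so the divisor must be adjusted.
With modified divisor 76: modified quotas Green 10.829, Gold 2.092, Amber 7.105, Silver 4.842.
Rounding down: Green 10, Gold 2, Amber 7, Silver 4 (total 23).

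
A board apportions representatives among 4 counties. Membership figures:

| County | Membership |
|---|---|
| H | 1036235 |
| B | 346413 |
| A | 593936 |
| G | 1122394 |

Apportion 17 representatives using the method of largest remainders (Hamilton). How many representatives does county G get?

The standard divisor is 3098978/17 ≈ 182292.824.
Standard quotas: H 5.6845, B 1.9003, A 3.2581, G 6.1571.
Lower quotas: H 5, B 1, A 3, G 6 (sum 15, leaving 2 seats).
Remainders in descending order: B 0.9003, H 0.6845, A 0.2581, G 0.1571.
Largest remainders: B, H receive the extra seats.
G receives 6.

6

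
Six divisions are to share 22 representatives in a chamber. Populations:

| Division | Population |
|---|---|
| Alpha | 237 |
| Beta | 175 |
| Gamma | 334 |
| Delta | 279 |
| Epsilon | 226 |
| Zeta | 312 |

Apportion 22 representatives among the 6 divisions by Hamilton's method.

Alpha 3, Beta 3, Gamma 5, Delta 4, Epsilon 3, Zeta 4

The standard divisor is 1563/22 ≈ 71.045.
Standard quotas: Alpha 3.336, Beta 2.463, Gamma 4.701, Delta 3.927, Epsilon 3.181, Zeta 4.392.
Lower quotas: Alpha 3, Beta 2, Gamma 4, Delta 3, Epsilon 3, Zeta 4 (sum 19, leaving 3 seats).
Remainders in descending order: Delta 0.927, Gamma 0.701, Beta 0.463, Zeta 0.392, Alpha 0.336, Epsilon 0.181.
The surplus seats go to Delta, Gamma, Beta.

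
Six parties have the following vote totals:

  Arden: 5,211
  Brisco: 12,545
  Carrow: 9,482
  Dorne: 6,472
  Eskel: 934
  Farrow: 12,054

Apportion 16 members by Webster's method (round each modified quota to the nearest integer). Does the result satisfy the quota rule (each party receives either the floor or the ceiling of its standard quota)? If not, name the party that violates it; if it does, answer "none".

none

Standard quotas: Arden 1.785, Brisco 4.298, Carrow 3.249, Dorne 2.217, Eskel 0.320, Farrow 4.130.
Webster allocation: Arden 2, Brisco 5, Carrow 3, Dorne 2, Eskel 0, Farrow 4.
Every allocation lies between the lower and upper quota.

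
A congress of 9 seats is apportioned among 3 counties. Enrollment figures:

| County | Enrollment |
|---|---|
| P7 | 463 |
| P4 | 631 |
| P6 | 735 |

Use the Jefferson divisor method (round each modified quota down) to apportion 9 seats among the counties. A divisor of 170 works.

P7 2, P4 3, P6 4

With modified divisor 170: modified quotas P7 2.724, P4 3.712, P6 4.324.
Rounding down: P7 2, P4 3, P6 4 (total 9).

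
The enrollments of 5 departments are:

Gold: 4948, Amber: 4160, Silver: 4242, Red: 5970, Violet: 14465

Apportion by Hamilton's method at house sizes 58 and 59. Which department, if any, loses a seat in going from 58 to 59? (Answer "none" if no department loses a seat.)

At 58 seats: Gold 9, Amber 7, Silver 7, Red 10, Violet 25.
At 59 seats: Gold 9, Amber 7, Silver 7, Red 11, Violet 25.
No department's allocation decreased.

none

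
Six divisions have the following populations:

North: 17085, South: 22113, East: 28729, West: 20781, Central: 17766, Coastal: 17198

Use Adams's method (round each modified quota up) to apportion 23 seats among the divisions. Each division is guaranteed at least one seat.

North 3, South 4, East 5, West 4, Central 4, Coastal 3

Standard divisor 123672/23 ≈ 5377.043; standard quotas: North 3.177, South 4.112, East 5.343, West 3.865, Central 3.304, Coastal 3.198.
Rounding up gives 4, 5, 6, 4, 4, 4 = 27 seats, so the divisor must be adjusted.
With modified divisor 5800: modified quotas North 2.946, South 3.813, East 4.953, West 3.583, Central 3.063, Coastal 2.965.
Rounding up: North 3, South 4, East 5, West 4, Central 4, Coastal 3 (total 23).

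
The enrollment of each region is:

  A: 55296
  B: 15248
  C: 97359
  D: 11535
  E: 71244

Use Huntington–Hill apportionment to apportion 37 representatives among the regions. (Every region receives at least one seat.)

With divisor 6756: modified quotas A 8.185, B 2.257, C 14.411, D 1.707, E 10.545.
Geometric-mean thresholds: A √(8·9)=8.485, B √(2·3)=2.449, C √(14·15)=14.491, D √(1·2)=1.414, E √(10·11)=10.488.
Each quota rounded against its threshold gives A 8, B 2, C 14, D 2, E 11 (total 37).

A=8, B=2, C=14, D=2, E=11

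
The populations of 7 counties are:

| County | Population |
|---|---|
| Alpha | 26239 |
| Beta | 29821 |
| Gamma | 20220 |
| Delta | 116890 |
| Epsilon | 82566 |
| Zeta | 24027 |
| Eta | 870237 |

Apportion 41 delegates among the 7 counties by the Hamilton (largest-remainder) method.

Alpha: 1; Beta: 1; Gamma: 1; Delta: 4; Epsilon: 3; Zeta: 1; Eta: 30

The standard divisor is 1170000/41 ≈ 28536.585.
Standard quotas: Alpha 0.9195, Beta 1.0450, Gamma 0.7086, Delta 4.0961, Epsilon 2.8933, Zeta 0.8420, Eta 30.4955.
Lower quotas: Alpha 0, Beta 1, Gamma 0, Delta 4, Epsilon 2, Zeta 0, Eta 30 (sum 37, leaving 4 seats).
Remainders in descending order: Alpha 0.9195, Epsilon 0.8933, Zeta 0.8420, Gamma 0.7086, Eta 0.4955, Delta 0.0961, Beta 0.0450.
Largest remainders: Alpha, Epsilon, Zeta, Gamma receive the extra seats.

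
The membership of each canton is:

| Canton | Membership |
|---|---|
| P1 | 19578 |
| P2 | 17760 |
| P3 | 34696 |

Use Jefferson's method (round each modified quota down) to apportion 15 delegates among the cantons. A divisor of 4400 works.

P1 4, P2 4, P3 7

With modified divisor 4400: modified quotas P1 4.450, P2 4.036, P3 7.885.
Rounding down: P1 4, P2 4, P3 7 (total 15).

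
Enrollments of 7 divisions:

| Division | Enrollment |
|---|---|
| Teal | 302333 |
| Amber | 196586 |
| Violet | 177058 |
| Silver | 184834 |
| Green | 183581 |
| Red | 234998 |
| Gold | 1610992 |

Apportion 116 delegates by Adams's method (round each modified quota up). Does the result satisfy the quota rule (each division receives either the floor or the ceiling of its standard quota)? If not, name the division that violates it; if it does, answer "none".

Gold

Standard quotas: Teal 12.134, Amber 7.890, Violet 7.106, Silver 7.418, Green 7.368, Red 9.431, Gold 64.654.
Adams allocation: Teal 12, Amber 8, Violet 7, Silver 8, Green 8, Red 10, Gold 63.
Gold has quota 64.654 (lower 64, upper 65) but receives 63 — outside the quota interval.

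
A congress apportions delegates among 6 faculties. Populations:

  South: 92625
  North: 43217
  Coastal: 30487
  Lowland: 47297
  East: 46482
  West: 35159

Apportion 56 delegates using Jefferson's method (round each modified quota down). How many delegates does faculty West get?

Standard divisor 295267/56 ≈ 5272.625; standard quotas: South 17.567, North 8.196, Coastal 5.782, Lowland 8.970, East 8.816, West 6.668.
Rounding down gives 17, 8, 5, 8, 8, 6 = 52 seats, so the divisor must be adjusted.
With modified divisor 5050: modified quotas South 18.342, North 8.558, Coastal 6.037, Lowland 9.366, East 9.204, West 6.962.
Rounding down: South 18, North 8, Coastal 6, Lowland 9, East 9, West 6 (total 56).
West receives 6.

6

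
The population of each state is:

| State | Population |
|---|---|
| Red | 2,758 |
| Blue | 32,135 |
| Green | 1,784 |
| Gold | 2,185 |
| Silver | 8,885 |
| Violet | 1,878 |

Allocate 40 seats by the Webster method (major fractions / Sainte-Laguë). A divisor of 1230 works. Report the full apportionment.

Red=2, Blue=26, Green=1, Gold=2, Silver=7, Violet=2

With modified divisor 1230: modified quotas Red 2.242, Blue 26.126, Green 1.450, Gold 1.776, Silver 7.224, Violet 1.527.
Rounding to the nearest integer: Red 2, Blue 26, Green 1, Gold 2, Silver 7, Violet 2 (total 40).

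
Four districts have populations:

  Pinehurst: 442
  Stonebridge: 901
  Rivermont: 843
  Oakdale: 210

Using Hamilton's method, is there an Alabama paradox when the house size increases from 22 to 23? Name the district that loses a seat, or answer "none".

At 22 seats: Pinehurst 4, Stonebridge 8, Rivermont 8, Oakdale 2.
At 23 seats: Pinehurst 4, Stonebridge 9, Rivermont 8, Oakdale 2.
No district's allocation decreased.

none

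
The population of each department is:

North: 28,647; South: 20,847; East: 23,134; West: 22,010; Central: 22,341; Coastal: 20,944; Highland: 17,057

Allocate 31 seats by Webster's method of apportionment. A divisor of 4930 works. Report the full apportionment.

With modified divisor 4930: modified quotas North 5.811, South 4.229, East 4.692, West 4.465, Central 4.532, Coastal 4.248, Highland 3.460.
Rounding to the nearest integer: North 6, South 4, East 5, West 4, Central 5, Coastal 4, Highland 3 (total 31).

North: 6, South: 4, East: 5, West: 4, Central: 5, Coastal: 4, Highland: 3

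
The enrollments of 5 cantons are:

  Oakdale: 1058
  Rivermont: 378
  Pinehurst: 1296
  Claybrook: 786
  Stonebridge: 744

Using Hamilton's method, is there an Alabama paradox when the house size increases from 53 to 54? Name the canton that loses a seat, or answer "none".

none

At 53 seats: Oakdale 13, Rivermont 5, Pinehurst 16, Claybrook 10, Stonebridge 9.
At 54 seats: Oakdale 13, Rivermont 5, Pinehurst 16, Claybrook 10, Stonebridge 10.
No canton's allocation decreased.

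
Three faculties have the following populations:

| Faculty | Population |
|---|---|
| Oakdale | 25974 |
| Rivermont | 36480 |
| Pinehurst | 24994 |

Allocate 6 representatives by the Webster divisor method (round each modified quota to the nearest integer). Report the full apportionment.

Oakdale 2; Rivermont 2; Pinehurst 2

Standard divisor 87448/6 ≈ 14574.667; standard quotas: Oakdale 1.782, Rivermont 2.503, Pinehurst 1.715.
Rounding to the nearest integer gives 2, 3, 2 = 7 seats, so the divisor must be adjusted.
With modified divisor 15600: modified quotas Oakdale 1.665, Rivermont 2.338, Pinehurst 1.602.
Rounding to the nearest integer: Oakdale 2, Rivermont 2, Pinehurst 2 (total 6).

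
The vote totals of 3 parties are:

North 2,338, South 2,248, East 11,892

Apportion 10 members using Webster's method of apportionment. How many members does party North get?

1

Standard divisor 16478/10 ≈ 1647.8; standard quotas: North 1.419, South 1.364, East 7.217.
Rounding to the nearest integer gives 1, 1, 7 = 9 seats, so the divisor must be adjusted.
With modified divisor 1580.21: modified quotas North 1.480, South 1.423, East 7.526.
Rounding to the nearest integer: North 1, South 1, East 8 (total 10).
North receives 1.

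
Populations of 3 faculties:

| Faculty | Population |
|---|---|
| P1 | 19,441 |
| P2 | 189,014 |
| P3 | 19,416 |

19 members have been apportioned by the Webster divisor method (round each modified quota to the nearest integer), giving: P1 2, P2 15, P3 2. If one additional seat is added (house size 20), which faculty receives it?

P2

Priority for the next seat is population ÷ (current seats + 0.5).
Priorities: P1 7776.400, P2 12194.452, P3 7766.400.
Highest priority: P2.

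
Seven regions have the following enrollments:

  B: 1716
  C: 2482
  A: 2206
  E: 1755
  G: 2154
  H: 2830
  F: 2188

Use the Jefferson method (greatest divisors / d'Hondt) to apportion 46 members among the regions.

B=5; C=7; A=7; E=5; G=6; H=9; F=7

Standard divisor 15331/46 ≈ 333.283; standard quotas: B 5.149, C 7.447, A 6.619, E 5.266, G 6.463, H 8.491, F 6.565.
Rounding down gives 5, 7, 6, 5, 6, 8, 6 = 43 seats, so the divisor must be adjusted.
With modified divisor 311.4: modified quotas B 5.511, C 7.970, A 7.084, E 5.636, G 6.917, H 9.088, F 7.026.
Rounding down: B 5, C 7, A 7, E 5, G 6, H 9, F 7 (total 46).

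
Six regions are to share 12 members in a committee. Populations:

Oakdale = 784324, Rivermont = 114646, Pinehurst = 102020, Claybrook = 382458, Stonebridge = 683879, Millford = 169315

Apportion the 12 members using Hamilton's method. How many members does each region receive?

Oakdale: 4, Rivermont: 1, Pinehurst: 0, Claybrook: 2, Stonebridge: 4, Millford: 1

Total 2236642; standard divisor 2236642/12 ≈ 186386.833.
Standard quotas: Oakdale 4.2080, Rivermont 0.6151, Pinehurst 0.5474, Claybrook 2.0520, Stonebridge 3.6691, Millford 0.9084.
Lower quotas: Oakdale 4, Rivermont 0, Pinehurst 0, Claybrook 2, Stonebridge 3, Millford 0 (sum 9, leaving 3 seats).
Remainders in descending order: Millford 0.9084, Stonebridge 0.6691, Rivermont 0.6151, Pinehurst 0.5474, Oakdale 0.2080, Claybrook 0.0520.
Largest remainders: Millford, Stonebridge, Rivermont receive the extra seats.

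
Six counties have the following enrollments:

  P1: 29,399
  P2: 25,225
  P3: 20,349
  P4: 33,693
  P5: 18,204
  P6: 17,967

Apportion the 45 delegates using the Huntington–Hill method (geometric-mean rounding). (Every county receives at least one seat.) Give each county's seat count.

P1: 9, P2: 8, P3: 6, P4: 10, P5: 6, P6: 6

With divisor 3246: modified quotas P1 9.057, P2 7.771, P3 6.269, P4 10.380, P5 5.608, P6 5.535.
Geometric-mean thresholds: P1 √(9·10)=9.487, P2 √(7·8)=7.483, P3 √(6·7)=6.481, P4 √(10·11)=10.488, P5 √(5·6)=5.477, P6 √(5·6)=5.477.
Each quota rounded against its threshold gives P1 9, P2 8, P3 6, P4 10, P5 6, P6 6 (total 45).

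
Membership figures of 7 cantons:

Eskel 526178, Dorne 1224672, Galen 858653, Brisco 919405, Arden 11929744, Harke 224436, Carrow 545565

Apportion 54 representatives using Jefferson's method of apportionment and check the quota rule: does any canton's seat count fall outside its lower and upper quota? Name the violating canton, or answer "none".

Standard quotas: Eskel 1.751, Dorne 4.075, Galen 2.857, Brisco 3.059, Arden 39.696, Harke 0.747, Carrow 1.815.
Jefferson allocation: Eskel 1, Dorne 4, Galen 3, Brisco 3, Arden 42, Harke 0, Carrow 1.
Arden has quota 39.696 (lower 39, upper 40) but receives 42 — outside the quota interval.

Arden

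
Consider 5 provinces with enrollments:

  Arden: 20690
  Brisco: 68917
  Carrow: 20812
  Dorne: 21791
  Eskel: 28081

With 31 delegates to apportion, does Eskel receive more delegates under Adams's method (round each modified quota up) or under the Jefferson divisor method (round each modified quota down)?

Adams: Arden 4, Brisco 13, Carrow 4, Dorne 4, Eskel 6.
Jefferson: Arden 4, Brisco 14, Carrow 4, Dorne 4, Eskel 5.
Eskel gets 6 under Adams and 5 under Jefferson.

Adams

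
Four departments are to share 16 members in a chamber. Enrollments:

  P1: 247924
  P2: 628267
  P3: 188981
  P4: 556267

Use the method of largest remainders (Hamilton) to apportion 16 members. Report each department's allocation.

The standard divisor is 1621439/16 ≈ 101339.938.
Standard quotas: P1 2.4465, P2 6.1996, P3 1.8648, P4 5.4891.
Lower quotas: P1 2, P2 6, P3 1, P4 5 (sum 14, leaving 2 seats).
Remainders in descending order: P3 0.8648, P4 0.4891, P1 0.4465, P2 0.1996.
The surplus seats go to P3, P4.

P1=2, P2=6, P3=2, P4=6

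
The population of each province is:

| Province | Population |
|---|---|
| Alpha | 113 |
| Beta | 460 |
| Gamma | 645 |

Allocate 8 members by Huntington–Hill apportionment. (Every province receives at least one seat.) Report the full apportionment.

With divisor 165: modified quotas Alpha 0.685, Beta 2.788, Gamma 3.909.
Geometric-mean thresholds: Alpha (min 1), Beta √(2·3)=2.449, Gamma √(3·4)=3.464.
Each quota rounded against its threshold gives Alpha 1, Beta 3, Gamma 4 (total 8).

Alpha: 1; Beta: 3; Gamma: 4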